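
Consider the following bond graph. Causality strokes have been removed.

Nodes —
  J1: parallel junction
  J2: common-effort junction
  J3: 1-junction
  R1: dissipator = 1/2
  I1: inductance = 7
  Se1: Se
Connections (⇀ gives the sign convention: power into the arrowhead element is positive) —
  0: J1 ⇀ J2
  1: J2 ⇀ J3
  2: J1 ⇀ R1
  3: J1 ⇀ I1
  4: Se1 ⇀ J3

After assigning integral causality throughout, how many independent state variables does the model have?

1  (I1 all integral)

b4 |J3  (source Se1 imposes e)
b1 |J2  (J3 needs exactly one f-in)
b0 |J1  (0-jn J2 has e-setter on 1)
b2 |R1  (common-e at J1 fixed by 0)
b3 |I1  (J1: bond 0 brought effort, rest push out)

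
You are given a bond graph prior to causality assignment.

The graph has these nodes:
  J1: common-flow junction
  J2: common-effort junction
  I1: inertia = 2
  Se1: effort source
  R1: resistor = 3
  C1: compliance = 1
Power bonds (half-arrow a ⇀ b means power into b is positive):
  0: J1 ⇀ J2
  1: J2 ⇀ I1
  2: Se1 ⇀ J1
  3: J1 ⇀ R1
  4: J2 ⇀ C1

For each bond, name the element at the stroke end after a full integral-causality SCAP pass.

#0 →J1
#1 →I1
#2 →J1
#3 →R1
#4 →J2

bond 2 stroke→J1  (Se1 fixes effort; stroke away)
bond 1 stroke→I1  (prefer integral on I1)
bond 4 stroke→J2  (C1 outputs effort q/C1)
bond 0 stroke→J1  (J2 effort already set via bond 4)
bond 3 stroke→R1  (only one flow-in slot at J1)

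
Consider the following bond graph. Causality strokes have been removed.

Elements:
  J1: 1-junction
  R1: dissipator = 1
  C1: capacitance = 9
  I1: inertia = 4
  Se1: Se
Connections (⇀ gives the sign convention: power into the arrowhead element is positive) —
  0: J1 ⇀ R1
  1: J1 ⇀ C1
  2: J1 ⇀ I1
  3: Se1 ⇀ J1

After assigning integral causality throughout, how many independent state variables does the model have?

bond 3 stroke→J1  (Se1 (Se) sets effort on bond)
bond 1 stroke→J1  (C1 outputs effort q/C1)
bond 2 stroke→I1  (prefer integral on I1)
bond 0 stroke→J1  (J1: bond 2 brought flow, rest push out)

2  (C1, I1 all integral)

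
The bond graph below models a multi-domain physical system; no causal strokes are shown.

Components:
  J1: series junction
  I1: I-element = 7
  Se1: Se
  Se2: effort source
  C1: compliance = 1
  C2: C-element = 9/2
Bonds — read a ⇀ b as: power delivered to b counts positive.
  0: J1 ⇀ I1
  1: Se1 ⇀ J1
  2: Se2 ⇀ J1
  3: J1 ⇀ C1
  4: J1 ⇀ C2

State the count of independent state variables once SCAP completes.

#1 stroke at J1  (source Se1 imposes e)
#2 stroke at J1  (source Se2 imposes e)
#0 stroke at I1  (I1 outputs flow p/I1)
#3 stroke at J1  (1-jn J1 has f-setter on 0)
#4 stroke at J1  (J1: bond 0 brought flow, rest push out)

3  (C1, C2, I1 all integral)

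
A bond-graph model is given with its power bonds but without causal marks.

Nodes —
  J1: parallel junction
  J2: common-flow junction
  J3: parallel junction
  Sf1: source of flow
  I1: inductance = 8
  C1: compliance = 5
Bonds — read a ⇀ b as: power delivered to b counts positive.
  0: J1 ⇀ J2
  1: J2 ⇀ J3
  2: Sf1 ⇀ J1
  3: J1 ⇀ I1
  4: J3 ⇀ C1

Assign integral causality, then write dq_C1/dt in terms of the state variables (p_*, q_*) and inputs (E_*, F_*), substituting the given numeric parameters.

dq_C1/dt = F_Sf1 - p_I1/8

bond 2 stroke at Sf1  (Sf1 (Sf) sets flow on bond)
bond 3 stroke at I1  (I1 outputs flow p/I1)
bond 0 stroke at J1  (J1: last free bond brings effort in)
bond 1 stroke at J2  (J2: bond 0 brought flow, rest push out)
bond 4 stroke at J3  (J3: last free bond brings effort in)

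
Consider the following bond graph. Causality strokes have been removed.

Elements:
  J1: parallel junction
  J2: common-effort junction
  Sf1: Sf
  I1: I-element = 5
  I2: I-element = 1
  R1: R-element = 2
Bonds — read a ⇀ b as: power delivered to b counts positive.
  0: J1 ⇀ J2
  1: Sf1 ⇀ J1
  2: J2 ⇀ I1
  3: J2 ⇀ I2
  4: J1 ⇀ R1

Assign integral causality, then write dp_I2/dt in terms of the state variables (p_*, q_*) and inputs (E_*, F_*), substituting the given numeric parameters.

dp_I2/dt = 2*F_Sf1 - 2*p_I1/5 - 2*p_I2

β1 stroke→Sf1  (source Sf1 imposes f)
β2 stroke→I1  (prefer integral on I1)
β3 stroke→I2  (prefer integral on I2)
β0 stroke→J2  (J2: last free bond brings effort in)
β4 stroke→J1  (closing 0-jn rule on J1)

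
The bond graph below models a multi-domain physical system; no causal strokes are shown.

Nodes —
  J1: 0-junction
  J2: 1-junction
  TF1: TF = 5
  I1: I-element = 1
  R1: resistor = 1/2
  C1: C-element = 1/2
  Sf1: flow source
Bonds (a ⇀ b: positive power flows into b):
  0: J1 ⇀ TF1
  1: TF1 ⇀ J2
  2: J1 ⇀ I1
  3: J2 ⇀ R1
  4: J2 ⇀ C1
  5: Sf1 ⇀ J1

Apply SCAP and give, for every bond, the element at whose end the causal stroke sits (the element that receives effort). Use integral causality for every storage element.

#5 stroke at Sf1  (Sf1: flow source, stroke at near end)
#2 stroke at I1  (I1: I, integral causality)
#0 stroke at J1  (J1 needs exactly one e-in)
#1 stroke at TF1  (through TF1, causality passes straight; one stroke at TF1)
#3 stroke at J2  (J2: bond 1 brought flow, rest push out)
#4 stroke at J2  (J2: bond 1 brought flow, rest push out)

β0 →J1
β1 →TF1
β2 →I1
β3 →J2
β4 →J2
β5 →Sf1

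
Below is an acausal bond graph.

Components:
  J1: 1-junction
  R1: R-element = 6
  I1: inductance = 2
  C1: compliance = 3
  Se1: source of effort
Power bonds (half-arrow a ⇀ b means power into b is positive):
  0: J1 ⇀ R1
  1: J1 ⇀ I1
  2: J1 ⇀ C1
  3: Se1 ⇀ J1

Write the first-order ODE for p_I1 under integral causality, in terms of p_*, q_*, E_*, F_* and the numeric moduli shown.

dp_I1/dt = E_Se1 - 3*p_I1 - q_C1/3

β3 |J1  (source Se1 imposes e)
β1 |I1  (I1 outputs flow p/I1)
β0 |J1  (J1: bond 1 brought flow, rest push out)
β2 |J1  (J1 flow already set via bond 1)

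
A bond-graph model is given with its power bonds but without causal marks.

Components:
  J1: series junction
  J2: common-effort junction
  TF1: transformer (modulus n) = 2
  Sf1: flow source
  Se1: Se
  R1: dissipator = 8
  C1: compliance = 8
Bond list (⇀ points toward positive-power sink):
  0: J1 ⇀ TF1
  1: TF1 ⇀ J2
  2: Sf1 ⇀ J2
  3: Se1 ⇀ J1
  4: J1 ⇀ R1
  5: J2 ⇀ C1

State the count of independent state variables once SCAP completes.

1  (C1 all integral)

#2 stroke at Sf1  (Sf1 fixes flow; stroke at Sf1)
#3 stroke at J1  (source Se1 imposes e)
#5 stroke at J2  (prefer integral on C1)
#1 stroke at TF1  (J2 effort already set via bond 5)
#0 stroke at J1  (TF TF1: opposite of bond 1)
#4 stroke at R1  (J1: last free bond brings flow in)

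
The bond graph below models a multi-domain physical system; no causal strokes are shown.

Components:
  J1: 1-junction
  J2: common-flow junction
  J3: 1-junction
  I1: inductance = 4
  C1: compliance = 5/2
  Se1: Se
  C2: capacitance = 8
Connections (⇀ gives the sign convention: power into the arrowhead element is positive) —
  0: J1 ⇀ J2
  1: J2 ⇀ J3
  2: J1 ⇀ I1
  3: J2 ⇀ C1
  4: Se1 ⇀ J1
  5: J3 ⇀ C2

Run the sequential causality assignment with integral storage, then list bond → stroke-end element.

b0 →J1
b1 →J2
b2 →I1
b3 →J2
b4 →J1
b5 →J3

bond 4 →J1  (Se1 fixes effort; stroke away)
bond 2 →I1  (I1 outputs flow p/I1)
bond 0 →J1  (J1 flow already set via bond 2)
bond 1 →J2  (J2 flow already set via bond 0)
bond 3 →J2  (J2 flow already set via bond 0)
bond 5 →J3  (J3 flow already set via bond 1)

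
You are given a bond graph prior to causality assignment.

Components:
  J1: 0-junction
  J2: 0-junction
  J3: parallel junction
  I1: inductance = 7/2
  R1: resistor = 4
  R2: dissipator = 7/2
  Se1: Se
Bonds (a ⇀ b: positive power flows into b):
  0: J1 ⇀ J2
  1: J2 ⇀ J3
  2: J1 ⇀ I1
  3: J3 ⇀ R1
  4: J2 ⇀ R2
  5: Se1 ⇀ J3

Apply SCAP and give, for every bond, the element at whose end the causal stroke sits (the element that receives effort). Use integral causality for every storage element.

#0 stroke→J1
#1 stroke→J2
#2 stroke→I1
#3 stroke→R1
#4 stroke→R2
#5 stroke→J3

β5 |J3  (Se1 (Se) sets effort on bond)
β1 |J2  (0-jn J3 has e-setter on 5)
β3 |R1  (common-e at J3 fixed by 5)
β0 |J1  (0-jn J2 has e-setter on 1)
β4 |R2  (0-jn J2 has e-setter on 1)
β2 |I1  (0-jn J1 has e-setter on 0)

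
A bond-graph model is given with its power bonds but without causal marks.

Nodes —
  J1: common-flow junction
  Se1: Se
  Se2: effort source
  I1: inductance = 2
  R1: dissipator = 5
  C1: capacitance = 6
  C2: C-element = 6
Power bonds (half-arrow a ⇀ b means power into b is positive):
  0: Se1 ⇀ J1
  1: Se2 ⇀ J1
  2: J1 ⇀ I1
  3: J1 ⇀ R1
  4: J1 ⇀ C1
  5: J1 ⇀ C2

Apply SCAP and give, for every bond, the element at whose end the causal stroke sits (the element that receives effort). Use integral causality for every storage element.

b0 stroke at J1
b1 stroke at J1
b2 stroke at I1
b3 stroke at J1
b4 stroke at J1
b5 stroke at J1

bond 0 stroke→J1  (source Se1 imposes e)
bond 1 stroke→J1  (Se2 (Se) sets effort on bond)
bond 2 stroke→I1  (prefer integral on I1)
bond 3 stroke→J1  (J1 flow already set via bond 2)
bond 4 stroke→J1  (J1: bond 2 brought flow, rest push out)
bond 5 stroke→J1  (J1: bond 2 brought flow, rest push out)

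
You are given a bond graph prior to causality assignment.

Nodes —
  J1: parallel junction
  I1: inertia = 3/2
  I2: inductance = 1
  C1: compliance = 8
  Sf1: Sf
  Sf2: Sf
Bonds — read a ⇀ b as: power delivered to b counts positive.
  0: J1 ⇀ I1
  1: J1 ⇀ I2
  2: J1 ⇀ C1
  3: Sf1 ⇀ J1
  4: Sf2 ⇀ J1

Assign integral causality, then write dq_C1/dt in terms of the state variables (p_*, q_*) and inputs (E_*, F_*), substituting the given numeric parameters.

bond 3 |Sf1  (Sf1 (Sf) sets flow on bond)
bond 4 |Sf2  (source Sf2 imposes f)
bond 0 |I1  (I1 integral (f out))
bond 1 |I2  (I2 integral (f out))
bond 2 |J1  (closing 0-jn rule on J1)

dq_C1/dt = F_Sf1 + F_Sf2 - 2*p_I1/3 - p_I2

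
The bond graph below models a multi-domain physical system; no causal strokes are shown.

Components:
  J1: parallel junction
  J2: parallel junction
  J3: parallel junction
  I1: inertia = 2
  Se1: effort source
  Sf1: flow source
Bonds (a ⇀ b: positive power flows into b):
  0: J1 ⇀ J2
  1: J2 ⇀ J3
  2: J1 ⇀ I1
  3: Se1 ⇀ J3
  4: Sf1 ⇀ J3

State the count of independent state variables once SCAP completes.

1  (I1 all integral)

b3 →J3  (Se1: effort source, stroke at far end)
b4 →Sf1  (Sf1: flow source, stroke at near end)
b1 →J2  (J3 effort already set via bond 3)
b0 →J1  (common-e at J2 fixed by 1)
b2 →I1  (J1 effort already set via bond 0)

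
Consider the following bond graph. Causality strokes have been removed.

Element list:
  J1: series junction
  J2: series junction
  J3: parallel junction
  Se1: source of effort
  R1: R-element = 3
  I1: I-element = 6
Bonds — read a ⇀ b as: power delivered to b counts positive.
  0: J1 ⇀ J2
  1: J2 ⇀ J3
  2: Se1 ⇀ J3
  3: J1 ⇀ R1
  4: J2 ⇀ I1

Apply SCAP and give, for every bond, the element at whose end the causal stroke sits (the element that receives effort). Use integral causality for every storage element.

#0 stroke at J2
#1 stroke at J2
#2 stroke at J3
#3 stroke at J1
#4 stroke at I1

bond 2 |J3  (Se1 fixes effort; stroke away)
bond 1 |J2  (0-jn J3 has e-setter on 2)
bond 4 |I1  (I1: I, integral causality)
bond 0 |J2  (1-jn J2 has f-setter on 4)
bond 3 |J1  (J1: bond 0 brought flow, rest push out)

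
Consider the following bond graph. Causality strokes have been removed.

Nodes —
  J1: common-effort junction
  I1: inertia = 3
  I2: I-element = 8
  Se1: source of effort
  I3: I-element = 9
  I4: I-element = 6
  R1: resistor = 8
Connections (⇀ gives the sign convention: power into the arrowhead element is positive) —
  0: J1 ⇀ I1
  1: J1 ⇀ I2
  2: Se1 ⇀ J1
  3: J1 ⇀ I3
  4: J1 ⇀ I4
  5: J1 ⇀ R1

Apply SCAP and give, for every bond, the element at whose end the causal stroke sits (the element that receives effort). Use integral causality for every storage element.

bond 2 stroke→J1  (source Se1 imposes e)
bond 0 stroke→I1  (0-jn J1 has e-setter on 2)
bond 1 stroke→I2  (0-jn J1 has e-setter on 2)
bond 3 stroke→I3  (J1: bond 2 brought effort, rest push out)
bond 4 stroke→I4  (J1: bond 2 brought effort, rest push out)
bond 5 stroke→R1  (common-e at J1 fixed by 2)

β0 stroke→I1
β1 stroke→I2
β2 stroke→J1
β3 stroke→I3
β4 stroke→I4
β5 stroke→R1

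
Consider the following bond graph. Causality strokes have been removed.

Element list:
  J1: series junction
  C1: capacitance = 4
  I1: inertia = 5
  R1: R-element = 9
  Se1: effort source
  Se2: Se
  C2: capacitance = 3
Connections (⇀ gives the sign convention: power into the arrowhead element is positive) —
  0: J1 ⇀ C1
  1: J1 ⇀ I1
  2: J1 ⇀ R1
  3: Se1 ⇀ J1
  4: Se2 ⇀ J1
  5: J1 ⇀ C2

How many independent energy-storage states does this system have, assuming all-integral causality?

b3 stroke→J1  (source Se1 imposes e)
b4 stroke→J1  (source Se2 imposes e)
b0 stroke→J1  (prefer integral on C1)
b1 stroke→I1  (prefer integral on I1)
b2 stroke→J1  (1-jn J1 has f-setter on 1)
b5 stroke→J1  (common-f at J1 fixed by 1)

3  (C1, C2, I1 all integral)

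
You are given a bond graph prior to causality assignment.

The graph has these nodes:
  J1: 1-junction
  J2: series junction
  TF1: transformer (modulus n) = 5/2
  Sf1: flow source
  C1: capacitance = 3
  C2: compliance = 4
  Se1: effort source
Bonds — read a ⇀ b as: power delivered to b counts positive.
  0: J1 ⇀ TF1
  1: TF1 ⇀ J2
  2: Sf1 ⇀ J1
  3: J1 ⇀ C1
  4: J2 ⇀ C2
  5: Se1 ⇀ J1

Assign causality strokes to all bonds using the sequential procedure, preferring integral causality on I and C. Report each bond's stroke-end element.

β0 →J1
β1 →TF1
β2 →Sf1
β3 →J1
β4 →J2
β5 →J1

#2 |Sf1  (Sf1: flow source, stroke at near end)
#5 |J1  (Se1 (Se) sets effort on bond)
#0 |J1  (common-f at J1 fixed by 2)
#3 |J1  (J1: bond 2 brought flow, rest push out)
#1 |TF1  (TF1 one-in-one-out from 0)
#4 |J2  (J2: bond 1 brought flow, rest push out)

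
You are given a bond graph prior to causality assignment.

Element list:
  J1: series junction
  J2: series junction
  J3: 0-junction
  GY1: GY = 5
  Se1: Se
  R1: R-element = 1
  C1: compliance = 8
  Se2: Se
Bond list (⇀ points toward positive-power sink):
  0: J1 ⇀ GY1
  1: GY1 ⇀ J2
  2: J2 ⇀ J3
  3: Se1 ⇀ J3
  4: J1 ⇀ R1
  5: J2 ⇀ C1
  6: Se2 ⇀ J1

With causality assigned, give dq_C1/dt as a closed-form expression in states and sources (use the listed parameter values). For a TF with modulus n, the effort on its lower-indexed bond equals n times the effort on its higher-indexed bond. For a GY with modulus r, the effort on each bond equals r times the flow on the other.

dq_C1/dt = -E_Se1/25 + E_Se2/5 - q_C1/200

bond 3 |J3  (Se1 fixes effort; stroke away)
bond 6 |J1  (Se2 (Se) sets effort on bond)
bond 2 |J2  (J3 effort already set via bond 3)
bond 5 |J2  (C1: C, integral causality)
bond 1 |GY1  (only one flow-in slot at J2)
bond 0 |GY1  (GY1: gyrator matches bond 1)
bond 4 |J1  (1-jn J1 has f-setter on 0)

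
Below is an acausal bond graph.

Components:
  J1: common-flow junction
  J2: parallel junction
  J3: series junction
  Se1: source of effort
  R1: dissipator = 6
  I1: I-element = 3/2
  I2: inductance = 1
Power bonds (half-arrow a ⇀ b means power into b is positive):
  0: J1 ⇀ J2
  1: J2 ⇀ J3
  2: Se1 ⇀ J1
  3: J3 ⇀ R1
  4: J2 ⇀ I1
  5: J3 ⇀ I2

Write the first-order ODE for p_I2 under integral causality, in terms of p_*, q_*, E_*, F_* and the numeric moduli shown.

#2 stroke at J1  (Se1: effort source, stroke at far end)
#0 stroke at J2  (J1 needs exactly one f-in)
#1 stroke at J3  (J2 effort already set via bond 0)
#4 stroke at I1  (J2 effort already set via bond 0)
#5 stroke at I2  (I2: I, integral causality)
#3 stroke at J3  (1-jn J3 has f-setter on 5)

dp_I2/dt = E_Se1 - 6*p_I2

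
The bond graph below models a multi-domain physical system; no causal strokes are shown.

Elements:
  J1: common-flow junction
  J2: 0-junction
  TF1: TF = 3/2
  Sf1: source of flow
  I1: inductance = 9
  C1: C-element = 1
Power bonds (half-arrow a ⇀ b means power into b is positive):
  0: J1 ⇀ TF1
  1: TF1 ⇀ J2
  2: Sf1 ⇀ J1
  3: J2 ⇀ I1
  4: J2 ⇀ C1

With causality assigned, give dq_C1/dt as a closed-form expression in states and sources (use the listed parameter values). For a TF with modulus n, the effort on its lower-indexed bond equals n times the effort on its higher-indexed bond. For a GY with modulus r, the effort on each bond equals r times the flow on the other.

dq_C1/dt = 3*F_Sf1/2 - p_I1/9

β2 stroke→Sf1  (Sf1 fixes flow; stroke at Sf1)
β0 stroke→J1  (J1: bond 2 brought flow, rest push out)
β1 stroke→TF1  (TF1: transformer flips bond 0)
β3 stroke→I1  (prefer integral on I1)
β4 stroke→J2  (J2 needs exactly one e-in)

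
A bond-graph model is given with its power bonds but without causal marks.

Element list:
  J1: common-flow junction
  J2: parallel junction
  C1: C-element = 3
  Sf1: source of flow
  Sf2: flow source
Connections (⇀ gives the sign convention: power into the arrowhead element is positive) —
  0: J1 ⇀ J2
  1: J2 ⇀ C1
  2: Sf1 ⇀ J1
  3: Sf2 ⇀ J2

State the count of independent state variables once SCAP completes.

1  (C1 all integral)

#2 stroke→Sf1  (source Sf1 imposes f)
#3 stroke→Sf2  (Sf2: flow source, stroke at near end)
#0 stroke→J1  (1-jn J1 has f-setter on 2)
#1 stroke→J2  (closing 0-jn rule on J2)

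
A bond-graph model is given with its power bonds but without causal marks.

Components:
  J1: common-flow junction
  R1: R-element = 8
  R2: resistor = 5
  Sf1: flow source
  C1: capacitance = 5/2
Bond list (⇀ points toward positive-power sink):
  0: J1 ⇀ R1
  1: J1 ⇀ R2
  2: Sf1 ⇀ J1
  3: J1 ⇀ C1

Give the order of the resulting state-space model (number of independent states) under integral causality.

b2 stroke at Sf1  (Sf1 fixes flow; stroke at Sf1)
b0 stroke at J1  (common-f at J1 fixed by 2)
b1 stroke at J1  (J1: bond 2 brought flow, rest push out)
b3 stroke at J1  (J1: bond 2 brought flow, rest push out)

1  (C1 all integral)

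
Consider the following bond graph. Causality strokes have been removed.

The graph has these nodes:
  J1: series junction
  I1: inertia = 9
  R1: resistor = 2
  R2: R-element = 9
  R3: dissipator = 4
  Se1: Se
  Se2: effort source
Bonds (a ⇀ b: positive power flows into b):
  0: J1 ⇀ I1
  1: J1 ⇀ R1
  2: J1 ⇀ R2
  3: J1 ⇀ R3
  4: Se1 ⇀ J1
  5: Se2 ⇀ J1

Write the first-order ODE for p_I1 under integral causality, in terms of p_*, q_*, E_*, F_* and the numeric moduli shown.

#4 |J1  (Se1 (Se) sets effort on bond)
#5 |J1  (Se2: effort source, stroke at far end)
#0 |I1  (I1: I, integral causality)
#1 |J1  (1-jn J1 has f-setter on 0)
#2 |J1  (1-jn J1 has f-setter on 0)
#3 |J1  (J1: bond 0 brought flow, rest push out)

dp_I1/dt = E_Se1 + E_Se2 - 5*p_I1/3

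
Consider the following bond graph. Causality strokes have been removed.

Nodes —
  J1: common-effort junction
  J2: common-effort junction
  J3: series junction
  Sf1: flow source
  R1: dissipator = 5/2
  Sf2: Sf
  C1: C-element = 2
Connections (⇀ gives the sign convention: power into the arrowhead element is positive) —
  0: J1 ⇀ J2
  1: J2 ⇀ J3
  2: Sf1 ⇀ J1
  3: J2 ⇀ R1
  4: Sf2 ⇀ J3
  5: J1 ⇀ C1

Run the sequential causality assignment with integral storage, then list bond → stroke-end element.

b2 →Sf1  (Sf1: flow source, stroke at near end)
b4 →Sf2  (Sf2 (Sf) sets flow on bond)
b1 →J3  (J3: bond 4 brought flow, rest push out)
b5 →J1  (C1 outputs effort q/C1)
b0 →J2  (J1: bond 5 brought effort, rest push out)
b3 →R1  (J2: bond 0 brought effort, rest push out)

b0 |J2
b1 |J3
b2 |Sf1
b3 |R1
b4 |Sf2
b5 |J1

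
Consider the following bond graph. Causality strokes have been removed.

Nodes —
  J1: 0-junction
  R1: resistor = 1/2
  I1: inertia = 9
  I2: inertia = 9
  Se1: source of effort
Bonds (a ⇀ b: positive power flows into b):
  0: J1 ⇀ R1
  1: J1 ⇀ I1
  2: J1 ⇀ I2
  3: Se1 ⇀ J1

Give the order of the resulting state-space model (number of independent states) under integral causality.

bond 3 →J1  (source Se1 imposes e)
bond 0 →R1  (J1 effort already set via bond 3)
bond 1 →I1  (J1: bond 3 brought effort, rest push out)
bond 2 →I2  (common-e at J1 fixed by 3)

2  (I1, I2 all integral)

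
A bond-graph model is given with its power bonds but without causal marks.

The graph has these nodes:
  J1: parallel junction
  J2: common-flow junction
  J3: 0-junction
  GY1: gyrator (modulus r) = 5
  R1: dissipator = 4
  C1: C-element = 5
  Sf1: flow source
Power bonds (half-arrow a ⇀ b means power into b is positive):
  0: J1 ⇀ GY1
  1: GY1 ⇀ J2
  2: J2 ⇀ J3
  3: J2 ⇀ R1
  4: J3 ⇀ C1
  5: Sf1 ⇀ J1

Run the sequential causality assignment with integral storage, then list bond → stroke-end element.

bond 5 →Sf1  (Sf1 fixes flow; stroke at Sf1)
bond 0 →J1  (closing 0-jn rule on J1)
bond 1 →J2  (GY GY1: same side as bond 0)
bond 4 →J3  (C1: C, integral causality)
bond 2 →J2  (common-e at J3 fixed by 4)
bond 3 →R1  (J2 needs exactly one f-in)

#0 |J1
#1 |J2
#2 |J2
#3 |R1
#4 |J3
#5 |Sf1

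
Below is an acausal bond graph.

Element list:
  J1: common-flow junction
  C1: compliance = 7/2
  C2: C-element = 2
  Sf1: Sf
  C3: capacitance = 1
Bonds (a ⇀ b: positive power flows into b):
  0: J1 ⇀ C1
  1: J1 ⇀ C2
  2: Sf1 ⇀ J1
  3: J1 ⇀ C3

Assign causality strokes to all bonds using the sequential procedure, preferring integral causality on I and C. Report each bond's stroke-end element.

bond 0 stroke→J1
bond 1 stroke→J1
bond 2 stroke→Sf1
bond 3 stroke→J1

bond 2 →Sf1  (Sf1 fixes flow; stroke at Sf1)
bond 0 →J1  (J1 flow already set via bond 2)
bond 1 →J1  (1-jn J1 has f-setter on 2)
bond 3 →J1  (1-jn J1 has f-setter on 2)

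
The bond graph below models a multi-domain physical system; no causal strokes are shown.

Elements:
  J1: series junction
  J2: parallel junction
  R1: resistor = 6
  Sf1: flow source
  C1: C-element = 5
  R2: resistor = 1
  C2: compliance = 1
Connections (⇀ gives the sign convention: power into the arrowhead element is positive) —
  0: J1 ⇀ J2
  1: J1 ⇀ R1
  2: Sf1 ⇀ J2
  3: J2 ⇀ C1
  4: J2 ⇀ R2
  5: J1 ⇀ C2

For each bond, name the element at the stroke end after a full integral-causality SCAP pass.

b2 stroke→Sf1  (source Sf1 imposes f)
b3 stroke→J2  (C1 outputs effort q/C1)
b0 stroke→J1  (0-jn J2 has e-setter on 3)
b4 stroke→R2  (0-jn J2 has e-setter on 3)
b5 stroke→J1  (prefer integral on C2)
b1 stroke→R1  (closing 1-jn rule on J1)

β0 |J1
β1 |R1
β2 |Sf1
β3 |J2
β4 |R2
β5 |J1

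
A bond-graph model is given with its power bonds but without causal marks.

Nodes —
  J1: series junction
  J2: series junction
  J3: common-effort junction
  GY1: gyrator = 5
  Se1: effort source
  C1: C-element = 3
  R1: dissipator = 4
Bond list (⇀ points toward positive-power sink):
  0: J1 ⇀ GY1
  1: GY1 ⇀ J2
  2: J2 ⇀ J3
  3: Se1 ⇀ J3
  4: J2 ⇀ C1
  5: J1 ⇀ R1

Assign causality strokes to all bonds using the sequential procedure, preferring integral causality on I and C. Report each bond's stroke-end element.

#0 |GY1
#1 |GY1
#2 |J2
#3 |J3
#4 |J2
#5 |J1

bond 3 →J3  (Se1 fixes effort; stroke away)
bond 2 →J2  (J3: bond 3 brought effort, rest push out)
bond 4 →J2  (prefer integral on C1)
bond 1 →GY1  (closing 1-jn rule on J2)
bond 0 →GY1  (GY1 both-in/both-out from 1)
bond 5 →J1  (1-jn J1 has f-setter on 0)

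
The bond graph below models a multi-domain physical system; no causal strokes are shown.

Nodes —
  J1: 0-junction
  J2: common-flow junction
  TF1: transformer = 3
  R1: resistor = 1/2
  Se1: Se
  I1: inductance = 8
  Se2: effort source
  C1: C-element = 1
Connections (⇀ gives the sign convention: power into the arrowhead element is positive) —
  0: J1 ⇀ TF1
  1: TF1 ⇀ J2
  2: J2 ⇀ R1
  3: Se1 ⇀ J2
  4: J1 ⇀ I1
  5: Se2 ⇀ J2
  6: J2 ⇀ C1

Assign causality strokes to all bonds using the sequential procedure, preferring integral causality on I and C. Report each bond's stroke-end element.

b3 |J2  (source Se1 imposes e)
b5 |J2  (Se2 fixes effort; stroke away)
b4 |I1  (I1 integral (f out))
b0 |J1  (closing 0-jn rule on J1)
b1 |TF1  (through TF1, causality passes straight; one stroke at TF1)
b2 |J2  (1-jn J2 has f-setter on 1)
b6 |J2  (J2: bond 1 brought flow, rest push out)

β0 →J1
β1 →TF1
β2 →J2
β3 →J2
β4 →I1
β5 →J2
β6 →J2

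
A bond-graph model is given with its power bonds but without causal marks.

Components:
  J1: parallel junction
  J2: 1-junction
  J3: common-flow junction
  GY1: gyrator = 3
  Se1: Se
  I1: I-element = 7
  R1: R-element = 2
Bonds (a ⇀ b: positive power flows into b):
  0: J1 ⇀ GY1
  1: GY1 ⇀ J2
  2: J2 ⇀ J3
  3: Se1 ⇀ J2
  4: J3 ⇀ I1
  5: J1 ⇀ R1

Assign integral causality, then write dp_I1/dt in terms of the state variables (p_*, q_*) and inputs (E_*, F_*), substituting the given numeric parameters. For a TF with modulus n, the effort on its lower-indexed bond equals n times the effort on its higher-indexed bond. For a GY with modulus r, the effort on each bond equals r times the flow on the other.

dp_I1/dt = E_Se1 - 9*p_I1/14

bond 3 |J2  (Se1 fixes effort; stroke away)
bond 4 |I1  (prefer integral on I1)
bond 2 |J3  (J3: bond 4 brought flow, rest push out)
bond 1 |J2  (1-jn J2 has f-setter on 2)
bond 0 |J1  (through GY1, causality inverts; strokes same side of GY1)
bond 5 |R1  (J1: bond 0 brought effort, rest push out)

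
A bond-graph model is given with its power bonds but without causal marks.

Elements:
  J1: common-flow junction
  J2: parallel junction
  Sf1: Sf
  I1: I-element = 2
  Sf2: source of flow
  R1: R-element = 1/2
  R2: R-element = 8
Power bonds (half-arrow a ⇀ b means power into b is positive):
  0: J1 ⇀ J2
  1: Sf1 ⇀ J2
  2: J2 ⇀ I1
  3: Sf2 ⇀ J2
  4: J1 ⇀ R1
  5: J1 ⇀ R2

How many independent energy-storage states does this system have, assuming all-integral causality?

1  (I1 all integral)

b1 →Sf1  (Sf1 fixes flow; stroke at Sf1)
b3 →Sf2  (source Sf2 imposes f)
b2 →I1  (I1 integral (f out))
b0 →J2  (J2 needs exactly one e-in)
b4 →J1  (common-f at J1 fixed by 0)
b5 →J1  (J1 flow already set via bond 0)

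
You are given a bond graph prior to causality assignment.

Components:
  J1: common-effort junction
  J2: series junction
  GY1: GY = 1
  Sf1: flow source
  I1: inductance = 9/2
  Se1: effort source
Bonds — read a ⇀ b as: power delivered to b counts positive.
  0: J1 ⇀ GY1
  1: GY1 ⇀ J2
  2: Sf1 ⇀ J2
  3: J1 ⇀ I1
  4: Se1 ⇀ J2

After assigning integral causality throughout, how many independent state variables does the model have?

1  (I1 all integral)

β2 →Sf1  (source Sf1 imposes f)
β4 →J2  (Se1 (Se) sets effort on bond)
β1 →J2  (J2 flow already set via bond 2)
β0 →J1  (through GY1, causality inverts; strokes same side of GY1)
β3 →I1  (0-jn J1 has e-setter on 0)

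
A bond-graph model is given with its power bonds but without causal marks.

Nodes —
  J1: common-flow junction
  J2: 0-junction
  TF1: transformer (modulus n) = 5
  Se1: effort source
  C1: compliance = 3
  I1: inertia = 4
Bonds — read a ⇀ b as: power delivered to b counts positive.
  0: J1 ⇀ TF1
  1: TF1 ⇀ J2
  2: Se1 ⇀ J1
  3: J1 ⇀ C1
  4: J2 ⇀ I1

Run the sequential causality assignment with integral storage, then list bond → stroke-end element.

bond 2 |J1  (Se1: effort source, stroke at far end)
bond 3 |J1  (prefer integral on C1)
bond 0 |TF1  (J1 needs exactly one f-in)
bond 1 |J2  (TF1: transformer flips bond 0)
bond 4 |I1  (common-e at J2 fixed by 1)

b0 |TF1
b1 |J2
b2 |J1
b3 |J1
b4 |I1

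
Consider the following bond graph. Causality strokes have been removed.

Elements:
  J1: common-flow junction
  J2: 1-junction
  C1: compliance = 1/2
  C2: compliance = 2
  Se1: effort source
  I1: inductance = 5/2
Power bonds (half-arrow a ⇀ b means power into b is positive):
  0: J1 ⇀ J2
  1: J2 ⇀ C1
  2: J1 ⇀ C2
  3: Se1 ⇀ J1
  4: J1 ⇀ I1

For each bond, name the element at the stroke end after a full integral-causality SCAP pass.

β3 stroke at J1  (source Se1 imposes e)
β1 stroke at J2  (C1 integral (e out))
β0 stroke at J1  (J2 needs exactly one f-in)
β2 stroke at J1  (C2 integral (e out))
β4 stroke at I1  (closing 1-jn rule on J1)

#0 stroke→J1
#1 stroke→J2
#2 stroke→J1
#3 stroke→J1
#4 stroke→I1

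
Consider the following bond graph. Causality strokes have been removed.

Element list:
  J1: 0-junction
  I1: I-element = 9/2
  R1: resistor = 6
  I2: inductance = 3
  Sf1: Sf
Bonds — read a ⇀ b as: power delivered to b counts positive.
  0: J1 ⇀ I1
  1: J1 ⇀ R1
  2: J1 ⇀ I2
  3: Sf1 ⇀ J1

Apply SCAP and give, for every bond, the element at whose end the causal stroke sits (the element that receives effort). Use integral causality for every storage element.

β0 stroke at I1
β1 stroke at J1
β2 stroke at I2
β3 stroke at Sf1

#3 →Sf1  (Sf1 fixes flow; stroke at Sf1)
#0 →I1  (I1: I, integral causality)
#2 →I2  (I2 outputs flow p/I2)
#1 →J1  (closing 0-jn rule on J1)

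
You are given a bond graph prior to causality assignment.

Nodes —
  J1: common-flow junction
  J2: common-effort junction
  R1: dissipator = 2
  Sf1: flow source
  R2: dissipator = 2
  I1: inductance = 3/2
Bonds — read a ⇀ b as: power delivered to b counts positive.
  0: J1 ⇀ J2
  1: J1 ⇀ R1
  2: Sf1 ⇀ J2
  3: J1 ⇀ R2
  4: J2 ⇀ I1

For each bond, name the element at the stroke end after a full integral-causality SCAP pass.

b0 |J2
b1 |J1
b2 |Sf1
b3 |J1
b4 |I1

β2 stroke→Sf1  (source Sf1 imposes f)
β4 stroke→I1  (I1 integral (f out))
β0 stroke→J2  (J2: last free bond brings effort in)
β1 stroke→J1  (common-f at J1 fixed by 0)
β3 stroke→J1  (1-jn J1 has f-setter on 0)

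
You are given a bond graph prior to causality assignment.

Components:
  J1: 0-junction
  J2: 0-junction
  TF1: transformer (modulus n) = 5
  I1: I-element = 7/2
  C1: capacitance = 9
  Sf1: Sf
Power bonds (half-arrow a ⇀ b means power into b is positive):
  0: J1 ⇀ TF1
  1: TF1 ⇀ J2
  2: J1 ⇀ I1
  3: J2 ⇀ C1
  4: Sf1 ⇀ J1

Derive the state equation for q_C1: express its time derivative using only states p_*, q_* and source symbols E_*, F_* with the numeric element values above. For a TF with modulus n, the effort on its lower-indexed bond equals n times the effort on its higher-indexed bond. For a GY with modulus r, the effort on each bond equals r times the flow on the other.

#4 stroke at Sf1  (Sf1 fixes flow; stroke at Sf1)
#2 stroke at I1  (I1 outputs flow p/I1)
#0 stroke at J1  (J1: last free bond brings effort in)
#1 stroke at TF1  (TF1: transformer flips bond 0)
#3 stroke at J2  (J2: last free bond brings effort in)

dq_C1/dt = 5*F_Sf1 - 10*p_I1/7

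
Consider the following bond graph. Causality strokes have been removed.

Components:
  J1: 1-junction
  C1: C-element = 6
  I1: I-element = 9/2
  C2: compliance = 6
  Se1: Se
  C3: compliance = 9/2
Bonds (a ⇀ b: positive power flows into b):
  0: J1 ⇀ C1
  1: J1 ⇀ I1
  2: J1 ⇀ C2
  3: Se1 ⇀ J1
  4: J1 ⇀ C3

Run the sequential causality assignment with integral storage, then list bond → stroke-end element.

b0 →J1
b1 →I1
b2 →J1
b3 →J1
b4 →J1

b3 |J1  (Se1 fixes effort; stroke away)
b0 |J1  (C1: C, integral causality)
b1 |I1  (I1 outputs flow p/I1)
b2 |J1  (J1 flow already set via bond 1)
b4 |J1  (1-jn J1 has f-setter on 1)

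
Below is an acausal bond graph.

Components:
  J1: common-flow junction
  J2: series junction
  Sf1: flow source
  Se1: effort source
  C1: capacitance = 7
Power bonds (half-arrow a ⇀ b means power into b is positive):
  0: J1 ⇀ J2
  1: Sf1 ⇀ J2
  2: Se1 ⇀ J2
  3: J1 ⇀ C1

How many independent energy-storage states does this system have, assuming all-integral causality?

1  (C1 all integral)

b1 stroke at Sf1  (Sf1 fixes flow; stroke at Sf1)
b2 stroke at J2  (Se1 (Se) sets effort on bond)
b0 stroke at J2  (1-jn J2 has f-setter on 1)
b3 stroke at J1  (common-f at J1 fixed by 0)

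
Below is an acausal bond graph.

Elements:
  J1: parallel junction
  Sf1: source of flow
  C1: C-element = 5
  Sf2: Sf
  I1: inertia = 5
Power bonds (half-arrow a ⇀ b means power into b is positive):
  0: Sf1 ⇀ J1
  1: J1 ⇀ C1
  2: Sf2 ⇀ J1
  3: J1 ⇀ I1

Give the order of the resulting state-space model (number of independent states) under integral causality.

bond 0 stroke at Sf1  (source Sf1 imposes f)
bond 2 stroke at Sf2  (Sf2 (Sf) sets flow on bond)
bond 1 stroke at J1  (prefer integral on C1)
bond 3 stroke at I1  (common-e at J1 fixed by 1)

2  (C1, I1 all integral)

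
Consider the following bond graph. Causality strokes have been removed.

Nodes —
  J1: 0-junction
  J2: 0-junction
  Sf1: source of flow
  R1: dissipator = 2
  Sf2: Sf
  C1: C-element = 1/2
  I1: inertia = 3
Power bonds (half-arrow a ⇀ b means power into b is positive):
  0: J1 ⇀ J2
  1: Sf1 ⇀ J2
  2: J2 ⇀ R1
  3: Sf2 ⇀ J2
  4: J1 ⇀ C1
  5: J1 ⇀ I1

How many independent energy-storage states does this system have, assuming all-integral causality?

bond 1 |Sf1  (Sf1 (Sf) sets flow on bond)
bond 3 |Sf2  (source Sf2 imposes f)
bond 4 |J1  (prefer integral on C1)
bond 0 |J2  (0-jn J1 has e-setter on 4)
bond 5 |I1  (common-e at J1 fixed by 4)
bond 2 |R1  (J2: bond 0 brought effort, rest push out)

2  (C1, I1 all integral)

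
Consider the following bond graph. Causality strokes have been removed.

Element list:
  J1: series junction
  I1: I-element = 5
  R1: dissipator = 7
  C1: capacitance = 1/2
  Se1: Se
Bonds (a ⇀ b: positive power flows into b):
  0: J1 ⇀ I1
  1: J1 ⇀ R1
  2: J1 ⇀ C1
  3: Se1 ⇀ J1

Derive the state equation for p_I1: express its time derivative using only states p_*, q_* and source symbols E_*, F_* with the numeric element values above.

dp_I1/dt = E_Se1 - 7*p_I1/5 - 2*q_C1

β3 stroke at J1  (Se1 fixes effort; stroke away)
β0 stroke at I1  (prefer integral on I1)
β1 stroke at J1  (1-jn J1 has f-setter on 0)
β2 stroke at J1  (common-f at J1 fixed by 0)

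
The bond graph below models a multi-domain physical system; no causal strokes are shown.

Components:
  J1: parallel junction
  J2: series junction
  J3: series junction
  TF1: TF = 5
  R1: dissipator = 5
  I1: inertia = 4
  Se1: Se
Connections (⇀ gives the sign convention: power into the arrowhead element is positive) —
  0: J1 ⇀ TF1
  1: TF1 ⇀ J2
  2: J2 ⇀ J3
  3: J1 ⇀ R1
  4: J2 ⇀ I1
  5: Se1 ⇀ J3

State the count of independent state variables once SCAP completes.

β5 stroke at J3  (Se1 (Se) sets effort on bond)
β2 stroke at J2  (J3 needs exactly one f-in)
β4 stroke at I1  (I1 integral (f out))
β1 stroke at J2  (1-jn J2 has f-setter on 4)
β0 stroke at TF1  (TF1: transformer flips bond 1)
β3 stroke at J1  (only one effort-in slot at J1)

1  (I1 all integral)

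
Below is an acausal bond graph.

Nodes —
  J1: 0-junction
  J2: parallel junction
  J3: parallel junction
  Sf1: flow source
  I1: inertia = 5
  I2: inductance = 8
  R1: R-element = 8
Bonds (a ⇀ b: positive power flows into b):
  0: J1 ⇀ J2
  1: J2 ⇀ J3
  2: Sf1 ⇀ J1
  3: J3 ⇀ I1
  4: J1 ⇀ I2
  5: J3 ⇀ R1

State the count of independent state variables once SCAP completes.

b2 →Sf1  (Sf1 fixes flow; stroke at Sf1)
b3 →I1  (I1 outputs flow p/I1)
b4 →I2  (I2 integral (f out))
b0 →J1  (J1 needs exactly one e-in)
b1 →J2  (J2 needs exactly one e-in)
b5 →J3  (closing 0-jn rule on J3)

2  (I1, I2 all integral)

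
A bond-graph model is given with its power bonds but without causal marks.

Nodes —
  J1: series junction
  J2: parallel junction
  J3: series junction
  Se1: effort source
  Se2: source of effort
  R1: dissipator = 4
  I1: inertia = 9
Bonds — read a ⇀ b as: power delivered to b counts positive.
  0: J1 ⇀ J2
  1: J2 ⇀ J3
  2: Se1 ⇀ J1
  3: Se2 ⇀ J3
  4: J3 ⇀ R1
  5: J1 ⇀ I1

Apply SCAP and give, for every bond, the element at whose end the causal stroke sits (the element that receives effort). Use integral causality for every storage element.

b0 →J1
b1 →J2
b2 →J1
b3 →J3
b4 →J3
b5 →I1

#2 stroke at J1  (Se1: effort source, stroke at far end)
#3 stroke at J3  (Se2 (Se) sets effort on bond)
#5 stroke at I1  (I1: I, integral causality)
#0 stroke at J1  (J1: bond 5 brought flow, rest push out)
#1 stroke at J2  (J2 needs exactly one e-in)
#4 stroke at J3  (J3 flow already set via bond 1)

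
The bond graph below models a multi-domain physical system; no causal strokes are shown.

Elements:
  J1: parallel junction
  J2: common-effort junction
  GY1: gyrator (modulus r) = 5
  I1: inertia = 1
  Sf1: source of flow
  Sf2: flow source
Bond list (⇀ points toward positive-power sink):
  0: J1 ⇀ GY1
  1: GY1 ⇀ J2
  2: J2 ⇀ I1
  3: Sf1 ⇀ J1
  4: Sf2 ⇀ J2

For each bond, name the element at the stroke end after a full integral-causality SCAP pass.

#3 stroke→Sf1  (Sf1 (Sf) sets flow on bond)
#4 stroke→Sf2  (source Sf2 imposes f)
#0 stroke→J1  (only one effort-in slot at J1)
#1 stroke→J2  (GY GY1: same side as bond 0)
#2 stroke→I1  (common-e at J2 fixed by 1)

bond 0 |J1
bond 1 |J2
bond 2 |I1
bond 3 |Sf1
bond 4 |Sf2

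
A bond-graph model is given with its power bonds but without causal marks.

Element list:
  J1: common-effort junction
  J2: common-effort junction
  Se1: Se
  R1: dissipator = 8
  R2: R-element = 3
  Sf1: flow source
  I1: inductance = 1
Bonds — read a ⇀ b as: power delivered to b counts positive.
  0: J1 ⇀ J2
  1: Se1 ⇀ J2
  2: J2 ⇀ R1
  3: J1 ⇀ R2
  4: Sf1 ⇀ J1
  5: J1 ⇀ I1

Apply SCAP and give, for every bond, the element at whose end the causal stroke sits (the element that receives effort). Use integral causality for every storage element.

bond 0 stroke at J1
bond 1 stroke at J2
bond 2 stroke at R1
bond 3 stroke at R2
bond 4 stroke at Sf1
bond 5 stroke at I1

bond 1 →J2  (source Se1 imposes e)
bond 4 →Sf1  (Sf1 (Sf) sets flow on bond)
bond 0 →J1  (J2: bond 1 brought effort, rest push out)
bond 2 →R1  (J2: bond 1 brought effort, rest push out)
bond 3 →R2  (0-jn J1 has e-setter on 0)
bond 5 →I1  (common-e at J1 fixed by 0)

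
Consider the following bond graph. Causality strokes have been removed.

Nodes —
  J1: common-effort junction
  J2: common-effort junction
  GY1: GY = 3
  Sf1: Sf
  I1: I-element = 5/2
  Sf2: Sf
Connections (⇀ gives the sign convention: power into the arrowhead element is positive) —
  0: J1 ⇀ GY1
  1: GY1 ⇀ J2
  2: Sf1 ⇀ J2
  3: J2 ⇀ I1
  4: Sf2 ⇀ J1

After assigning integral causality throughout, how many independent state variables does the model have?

1  (I1 all integral)

b2 |Sf1  (Sf1: flow source, stroke at near end)
b4 |Sf2  (Sf2 (Sf) sets flow on bond)
b0 |J1  (closing 0-jn rule on J1)
b1 |J2  (GY GY1: same side as bond 0)
b3 |I1  (J2: bond 1 brought effort, rest push out)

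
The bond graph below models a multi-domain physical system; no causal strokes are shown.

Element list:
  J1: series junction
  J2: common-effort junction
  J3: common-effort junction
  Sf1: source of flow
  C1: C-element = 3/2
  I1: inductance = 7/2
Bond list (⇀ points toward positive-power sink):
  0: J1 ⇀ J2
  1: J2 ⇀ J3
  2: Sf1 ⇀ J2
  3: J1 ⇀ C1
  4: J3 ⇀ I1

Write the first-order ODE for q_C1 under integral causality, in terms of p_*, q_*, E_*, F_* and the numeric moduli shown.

β2 →Sf1  (Sf1 fixes flow; stroke at Sf1)
β3 →J1  (C1: C, integral causality)
β0 →J2  (only one flow-in slot at J1)
β1 →J3  (0-jn J2 has e-setter on 0)
β4 →I1  (common-e at J3 fixed by 1)

dq_C1/dt = -F_Sf1 + 2*p_I1/7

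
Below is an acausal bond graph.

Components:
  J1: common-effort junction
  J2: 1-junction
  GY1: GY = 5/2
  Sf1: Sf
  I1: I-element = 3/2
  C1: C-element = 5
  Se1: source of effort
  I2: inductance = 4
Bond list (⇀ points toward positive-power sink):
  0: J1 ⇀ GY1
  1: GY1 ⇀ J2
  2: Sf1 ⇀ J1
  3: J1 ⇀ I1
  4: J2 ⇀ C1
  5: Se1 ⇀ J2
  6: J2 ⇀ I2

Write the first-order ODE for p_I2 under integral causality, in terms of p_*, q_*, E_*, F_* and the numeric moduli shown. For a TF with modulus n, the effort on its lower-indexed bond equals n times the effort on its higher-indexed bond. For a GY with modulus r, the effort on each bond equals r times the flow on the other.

b2 →Sf1  (Sf1: flow source, stroke at near end)
b5 →J2  (Se1: effort source, stroke at far end)
b3 →I1  (I1 integral (f out))
b0 →J1  (closing 0-jn rule on J1)
b1 →J2  (GY1 both-in/both-out from 0)
b4 →J2  (C1 outputs effort q/C1)
b6 →I2  (closing 1-jn rule on J2)

dp_I2/dt = E_Se1 + 5*F_Sf1/2 - 5*p_I1/3 - q_C1/5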